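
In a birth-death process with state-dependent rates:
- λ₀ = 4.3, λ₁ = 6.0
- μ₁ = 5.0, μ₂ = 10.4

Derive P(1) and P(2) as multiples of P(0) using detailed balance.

Balance equations:
State 0: λ₀P₀ = μ₁P₁ → P₁ = (λ₀/μ₁)P₀ = (4.3/5.0)P₀ = 0.8600P₀
State 1: P₂ = (λ₀λ₁)/(μ₁μ₂)P₀ = (4.3×6.0)/(5.0×10.4)P₀ = 0.4962P₀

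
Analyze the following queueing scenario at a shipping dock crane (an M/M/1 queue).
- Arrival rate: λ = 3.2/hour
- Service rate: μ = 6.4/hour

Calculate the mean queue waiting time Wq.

First, compute utilization: ρ = λ/μ = 3.2/6.4 = 0.5000
For M/M/1: Wq = λ/(μ(μ-λ))
Wq = 3.2/(6.4 × (6.4-3.2))
Wq = 3.2/(6.4 × 3.20)
Wq = 0.1562 hours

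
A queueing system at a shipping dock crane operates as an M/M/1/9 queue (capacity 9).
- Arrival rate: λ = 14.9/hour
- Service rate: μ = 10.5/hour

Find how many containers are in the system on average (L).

ρ = λ/μ = 14.9/10.5 = 1.41905
P₀ = (1-ρ)/(1-ρ^(K+1)) = (1-1.41905)/(1-1.41905^10) = -0.4190/-32.1114 = 0.01305
P_K = P₀×ρ^K = 0.01305 × 1.41905^9 = 0.01305 × 23.3335 = 0.3045
L = ρ[1 - (K+1)ρ^K + Kρ^(K+1)] / [(1-ρ)(1-ρ^(K+1))]
L = 1.41905 × (1 - 10×23.3335 + 9×33.1114) / ((1 - 1.41905) × (1 - 33.1114)) = 6.9251 containers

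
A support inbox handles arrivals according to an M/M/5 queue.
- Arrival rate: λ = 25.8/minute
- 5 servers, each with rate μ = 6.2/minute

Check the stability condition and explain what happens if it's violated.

Stability requires ρ = λ/(cμ) < 1
ρ = 25.8/(5 × 6.2) = 25.8/31.00 = 0.8323
Since 0.8323 < 1, the system is STABLE.
The servers are busy 83.23% of the time.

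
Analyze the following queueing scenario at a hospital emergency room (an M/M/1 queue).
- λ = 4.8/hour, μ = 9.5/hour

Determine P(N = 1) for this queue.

ρ = λ/μ = 4.8/9.5 = 0.5053
P(n) = (1-ρ)ρⁿ
P(1) = (1-0.5053) × 0.5053^1
P(1) = 0.4947 × 0.5053
P(1) = 0.2500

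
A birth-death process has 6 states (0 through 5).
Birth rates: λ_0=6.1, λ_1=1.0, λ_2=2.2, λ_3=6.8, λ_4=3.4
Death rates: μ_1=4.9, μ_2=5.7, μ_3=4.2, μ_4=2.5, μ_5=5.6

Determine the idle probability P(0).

Ratios P(n)/P(0) = (λ₀···λₙ₋₁)/(μ₁···μₙ):
P(1)/P(0) = (6.1)/(4.9) = 1.2449
P(2)/P(0) = (6.1×1.0)/(4.9×5.7) = 0.2184
P(3)/P(0) = (6.1×1.0×2.2)/(4.9×5.7×4.2) = 0.1144
P(4)/P(0) = (6.1×1.0×2.2×6.8)/(4.9×5.7×4.2×2.5) = 0.3112
P(5)/P(0) = (6.1×1.0×2.2×6.8×3.4)/(4.9×5.7×4.2×2.5×5.6) = 0.1889

Normalization: ∑ P(n) = 1
P(0) × (1.0000 + 1.2449 + 0.2184 + 0.1144 + 0.3112 + 0.1889) = 1
P(0) × 3.0778 = 1
P(0) = 1/3.0778 = 0.3249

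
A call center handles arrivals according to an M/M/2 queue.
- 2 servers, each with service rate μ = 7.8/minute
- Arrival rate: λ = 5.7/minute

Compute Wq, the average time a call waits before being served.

Traffic intensity: ρ = λ/(cμ) = 5.7/(2×7.8) = 0.3654
Since ρ = 0.3654 < 1, system is stable.
Offered load a = λ/μ = cρ = 5.7/7.8 = 0.7308
P₀ = [ Σₙ₌₀^1 aⁿ/n! + a^2/(2!(1-ρ)) ]⁻¹
Σ = a^0/0! + a^1/1! = 1.0000 + 0.7308 = 1.7308
a^2/(2!(1-ρ)) = 0.5340/(2 × 0.6346) = 0.4207
P₀ = 1/(1.7308 + 0.4207) = 0.4648
Lq = P₀·a^2·ρ / (2!(1-ρ)²) = 0.4648 × 0.5340 × 0.3654 / (2 × 0.4027) = 0.1126
Wq = Lq/λ = 0.1126/5.7 = 0.01975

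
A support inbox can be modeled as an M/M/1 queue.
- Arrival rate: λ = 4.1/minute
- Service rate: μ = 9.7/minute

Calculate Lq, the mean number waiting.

ρ = λ/μ = 4.1/9.7 = 0.4227
For M/M/1: Lq = λ²/(μ(μ-λ))
Lq = 16.81/(9.7 × 5.60)
Lq = 0.3095 emails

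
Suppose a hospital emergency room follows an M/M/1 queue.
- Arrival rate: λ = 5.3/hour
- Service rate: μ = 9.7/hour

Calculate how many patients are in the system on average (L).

ρ = λ/μ = 5.3/9.7 = 0.5464
For M/M/1: L = λ/(μ-λ)
L = 5.3/(9.7-5.3) = 5.3/4.40
L = 1.2045 patients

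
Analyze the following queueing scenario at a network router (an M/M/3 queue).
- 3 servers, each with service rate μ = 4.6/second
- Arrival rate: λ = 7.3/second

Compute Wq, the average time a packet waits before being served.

Traffic intensity: ρ = λ/(cμ) = 7.3/(3×4.6) = 0.5290
Since ρ = 0.5290 < 1, system is stable.
Offered load a = λ/μ = cρ = 7.3/4.6 = 1.5870
P₀ = [ Σₙ₌₀^2 aⁿ/n! + a^3/(3!(1-ρ)) ]⁻¹
Σ = a^0/0! + a^1/1! + a^2/2! = 1.0000 + 1.5870 + 1.2592 = 3.8462
a^3/(3!(1-ρ)) = 3.9966/(6 × 0.4710) = 1.4142
P₀ = 1/(3.8462 + 1.4142) = 0.1901
Lq = P₀·a^3·ρ / (3!(1-ρ)²) = 0.1901 × 3.9966 × 0.5290 / (6 × 0.2219) = 0.3019
Wq = Lq/λ = 0.3019/7.3 = 0.04136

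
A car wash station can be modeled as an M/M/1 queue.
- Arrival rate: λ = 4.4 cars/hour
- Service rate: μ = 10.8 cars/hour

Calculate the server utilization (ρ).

Server utilization: ρ = λ/μ
ρ = 4.4/10.8 = 0.4074
The server is busy 40.74% of the time.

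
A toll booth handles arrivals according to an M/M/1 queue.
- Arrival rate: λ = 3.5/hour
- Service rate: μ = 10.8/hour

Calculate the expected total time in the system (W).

First, compute utilization: ρ = λ/μ = 3.5/10.8 = 0.3241
For M/M/1: W = 1/(μ-λ)
W = 1/(10.8-3.5) = 1/7.30
W = 0.1370 hours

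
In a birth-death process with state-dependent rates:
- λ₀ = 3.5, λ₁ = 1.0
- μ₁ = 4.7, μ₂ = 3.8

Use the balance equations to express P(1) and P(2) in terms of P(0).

Balance equations:
State 0: λ₀P₀ = μ₁P₁ → P₁ = (λ₀/μ₁)P₀ = (3.5/4.7)P₀ = 0.7447P₀
State 1: P₂ = (λ₀λ₁)/(μ₁μ₂)P₀ = (3.5×1.0)/(4.7×3.8)P₀ = 0.1960P₀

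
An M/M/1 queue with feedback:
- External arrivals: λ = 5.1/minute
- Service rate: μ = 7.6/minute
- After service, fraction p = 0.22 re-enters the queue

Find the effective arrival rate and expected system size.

Effective arrival rate: λ_eff = λ/(1-p) = 5.1/(1-0.22) = 5.1/0.78 = 6.53846
ρ = λ_eff/μ = 6.53846/7.6 = 0.860324
L = ρ/(1-ρ) = 0.860324/(1-0.860324) = 6.1594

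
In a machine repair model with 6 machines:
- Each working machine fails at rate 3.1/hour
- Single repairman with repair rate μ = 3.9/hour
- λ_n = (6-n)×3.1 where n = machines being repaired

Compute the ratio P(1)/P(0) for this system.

P(1)/P(0) = ∏_{i=0}^{1-1} λ_i/μ_{i+1}
= (6-0)×3.1/3.9
= 4.7692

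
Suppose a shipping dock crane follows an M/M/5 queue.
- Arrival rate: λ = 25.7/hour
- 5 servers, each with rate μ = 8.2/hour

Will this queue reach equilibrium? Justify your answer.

Stability requires ρ = λ/(cμ) < 1
ρ = 25.7/(5 × 8.2) = 25.7/41.00 = 0.6268
Since 0.6268 < 1, the system is STABLE.
The servers are busy 62.68% of the time.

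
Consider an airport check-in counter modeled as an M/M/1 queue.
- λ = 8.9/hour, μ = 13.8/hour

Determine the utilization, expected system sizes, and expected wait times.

Step 1: ρ = λ/μ = 8.9/13.8 = 0.6449
Step 2: L = λ/(μ-λ) = 8.9/4.90 = 1.8163
Step 3: Lq = λ²/(μ(μ-λ)) = 79.21/(13.8×4.90) = 1.1714
Step 4: W = 1/(μ-λ) = 1/4.90 = 0.20408
Step 5: Wq = λ/(μ(μ-λ)) = 8.9/(13.8×4.90) = 0.1316
Step 6: P(0) = 1-ρ = 0.3551
Verify: L = λW = 8.9×0.20408 = 1.8163 ✔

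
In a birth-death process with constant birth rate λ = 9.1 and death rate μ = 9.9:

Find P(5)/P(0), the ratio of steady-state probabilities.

For constant rates: P(n)/P(0) = (λ/μ)^n
P(5)/P(0) = (9.1/9.9)^5 = 0.9192^5 = 0.6562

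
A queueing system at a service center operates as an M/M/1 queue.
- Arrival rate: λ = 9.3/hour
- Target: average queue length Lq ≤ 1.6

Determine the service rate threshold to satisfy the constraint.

For M/M/1: Lq = λ²/(μ(μ-λ))
Need Lq ≤ 1.6, i.e. μ(μ-λ) ≥ λ²/1.6
μ² - 9.3μ - 86.49/1.6 ≥ 0  →  μ² - 9.3μ - 54.05625 ≥ 0
Quadratic formula (positive root): μ = [λ + √(λ² + 4×54.05625)]/2
Discriminant: 86.49 + 4×54.05625 = 302.7150, √302.7150 = 17.3987
μ ≥ (9.3 + 17.3987)/2 = 13.3494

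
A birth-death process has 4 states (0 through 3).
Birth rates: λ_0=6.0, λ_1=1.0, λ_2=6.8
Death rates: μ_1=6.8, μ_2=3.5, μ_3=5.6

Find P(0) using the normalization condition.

Ratios P(n)/P(0) = (λ₀···λₙ₋₁)/(μ₁···μₙ):
P(1)/P(0) = (6.0)/(6.8) = 0.8824
P(2)/P(0) = (6.0×1.0)/(6.8×3.5) = 0.2521
P(3)/P(0) = (6.0×1.0×6.8)/(6.8×3.5×5.6) = 0.3061

Normalization: ∑ P(n) = 1
P(0) × (1.0000 + 0.8824 + 0.2521 + 0.3061) = 1
P(0) × 2.4406 = 1
P(0) = 1/2.4406 = 0.4097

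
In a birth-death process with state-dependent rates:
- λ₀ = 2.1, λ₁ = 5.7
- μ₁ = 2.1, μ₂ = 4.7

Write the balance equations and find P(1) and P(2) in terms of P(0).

Balance equations:
State 0: λ₀P₀ = μ₁P₁ → P₁ = (λ₀/μ₁)P₀ = (2.1/2.1)P₀ = 1.0000P₀
State 1: P₂ = (λ₀λ₁)/(μ₁μ₂)P₀ = (2.1×5.7)/(2.1×4.7)P₀ = 1.2128P₀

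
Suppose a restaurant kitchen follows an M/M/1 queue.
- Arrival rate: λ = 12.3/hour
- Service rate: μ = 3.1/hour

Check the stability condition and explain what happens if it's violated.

Stability requires ρ = λ/(cμ) < 1
ρ = 12.3/(1 × 3.1) = 12.3/3.10 = 3.9677
Since 3.9677 ≥ 1, the system is UNSTABLE.
Queue grows without bound. Need μ > λ = 12.3.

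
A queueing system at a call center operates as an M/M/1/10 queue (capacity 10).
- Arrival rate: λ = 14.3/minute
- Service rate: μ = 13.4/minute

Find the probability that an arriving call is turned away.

ρ = λ/μ = 14.3/13.4 = 1.06716
P₀ = (1-ρ)/(1-ρ^(K+1)) = (1-1.06716)/(1-1.06716^11) = -0.06716/-1.0442 = 0.06432
P_K = P₀×ρ^K = 0.06432 × 1.06716^10 = 0.06432 × 1.9156 = 0.1232
Blocking probability = 12.32%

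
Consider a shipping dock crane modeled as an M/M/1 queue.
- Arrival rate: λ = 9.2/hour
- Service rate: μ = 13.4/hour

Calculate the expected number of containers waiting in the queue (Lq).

ρ = λ/μ = 9.2/13.4 = 0.6866
For M/M/1: Lq = λ²/(μ(μ-λ))
Lq = 84.64/(13.4 × 4.20)
Lq = 1.5039 containers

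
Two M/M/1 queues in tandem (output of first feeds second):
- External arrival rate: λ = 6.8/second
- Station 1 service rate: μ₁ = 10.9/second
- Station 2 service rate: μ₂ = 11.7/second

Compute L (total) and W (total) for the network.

By Jackson's theorem, each station behaves as independent M/M/1.
Station 1: ρ₁ = 6.8/10.9 = 0.6239, L₁ = ρ₁/(1-ρ₁) = λ/(μ₁-λ) = 6.8/4.10 = 1.6585
Station 2: ρ₂ = 6.8/11.7 = 0.5812, L₂ = ρ₂/(1-ρ₂) = λ/(μ₂-λ) = 6.8/4.90 = 1.3878
Total: L = L₁ + L₂ = 1.6585 + 1.3878 = 3.0463
W = L/λ = 3.0463/6.8 = 0.4480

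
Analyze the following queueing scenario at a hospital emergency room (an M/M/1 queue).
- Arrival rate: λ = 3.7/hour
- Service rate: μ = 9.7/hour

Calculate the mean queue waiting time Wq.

First, compute utilization: ρ = λ/μ = 3.7/9.7 = 0.3814
For M/M/1: Wq = λ/(μ(μ-λ))
Wq = 3.7/(9.7 × (9.7-3.7))
Wq = 3.7/(9.7 × 6.00)
Wq = 0.06357 hours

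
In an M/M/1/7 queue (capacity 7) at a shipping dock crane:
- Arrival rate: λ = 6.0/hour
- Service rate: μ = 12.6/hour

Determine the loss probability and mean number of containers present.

ρ = λ/μ = 6.0/12.6 = 0.4762
P₀ = (1-ρ)/(1-ρ^(K+1)) = (1-0.4762)/(1-0.4762^8) = 0.5238/0.9974 = 0.5252
P_K = P₀×ρ^K = 0.5252 × 0.4762^7 = 0.5252 × 0.005553 = 0.002916
Blocking probability P_7 = 0.002916 (0.29%)
L = ρ[1 - (K+1)ρ^K + Kρ^(K+1)] / [(1-ρ)(1-ρ^(K+1))]
L = 0.4762 × (1 - 8×0.005553 + 7×0.002644) / ((1 - 0.4762) × (1 - 0.002644)) = 0.8879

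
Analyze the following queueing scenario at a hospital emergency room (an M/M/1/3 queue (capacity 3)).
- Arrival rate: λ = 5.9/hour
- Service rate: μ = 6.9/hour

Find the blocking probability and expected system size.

ρ = λ/μ = 5.9/6.9 = 0.85507
P₀ = (1-ρ)/(1-ρ^(K+1)) = (1-0.85507)/(1-0.85507^4) = 0.14493/0.46543 = 0.3114
P_K = P₀×ρ^K = 0.3114 × 0.85507^3 = 0.3114 × 0.6252 = 0.1947
Blocking probability P_3 = 0.1947 (19.47%)
L = ρ[1 - (K+1)ρ^K + Kρ^(K+1)] / [(1-ρ)(1-ρ^(K+1))]
L = 0.85507 × (1 - 4×0.625180 + 3×0.534573) / ((1 - 0.85507) × (1 - 0.534573)) = 1.3056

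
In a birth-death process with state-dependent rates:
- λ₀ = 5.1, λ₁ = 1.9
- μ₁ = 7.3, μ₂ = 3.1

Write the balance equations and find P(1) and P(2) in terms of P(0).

Balance equations:
State 0: λ₀P₀ = μ₁P₁ → P₁ = (λ₀/μ₁)P₀ = (5.1/7.3)P₀ = 0.6986P₀
State 1: P₂ = (λ₀λ₁)/(μ₁μ₂)P₀ = (5.1×1.9)/(7.3×3.1)P₀ = 0.4282P₀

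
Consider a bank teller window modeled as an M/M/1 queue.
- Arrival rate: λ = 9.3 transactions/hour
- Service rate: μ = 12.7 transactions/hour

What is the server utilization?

Server utilization: ρ = λ/μ
ρ = 9.3/12.7 = 0.7323
The server is busy 73.23% of the time.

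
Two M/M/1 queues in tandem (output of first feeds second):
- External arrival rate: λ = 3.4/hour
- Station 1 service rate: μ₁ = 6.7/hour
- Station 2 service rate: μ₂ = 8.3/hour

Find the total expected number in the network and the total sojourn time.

By Jackson's theorem, each station behaves as independent M/M/1.
Station 1: ρ₁ = 3.4/6.7 = 0.5075, L₁ = ρ₁/(1-ρ₁) = λ/(μ₁-λ) = 3.4/3.30 = 1.0303
Station 2: ρ₂ = 3.4/8.3 = 0.4096, L₂ = ρ₂/(1-ρ₂) = λ/(μ₂-λ) = 3.4/4.90 = 0.6939
Total: L = L₁ + L₂ = 1.0303 + 0.6939 = 1.7242
W = L/λ = 1.7242/3.4 = 0.5071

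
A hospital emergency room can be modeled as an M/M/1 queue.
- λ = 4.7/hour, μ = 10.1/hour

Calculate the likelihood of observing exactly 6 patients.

ρ = λ/μ = 4.7/10.1 = 0.46535
P(n) = (1-ρ)ρⁿ
P(6) = (1-0.46535) × 0.46535^6
P(6) = 0.53465 × 0.010155
P(6) = 0.005429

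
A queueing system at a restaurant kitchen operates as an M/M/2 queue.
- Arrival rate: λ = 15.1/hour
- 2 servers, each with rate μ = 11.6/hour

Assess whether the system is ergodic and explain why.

Stability requires ρ = λ/(cμ) < 1
ρ = 15.1/(2 × 11.6) = 15.1/23.20 = 0.6509
Since 0.6509 < 1, the system is STABLE.
The servers are busy 65.09% of the time.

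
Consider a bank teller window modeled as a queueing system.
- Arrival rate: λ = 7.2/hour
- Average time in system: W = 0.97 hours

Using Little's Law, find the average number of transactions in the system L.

Little's Law: L = λW
L = 7.2 × 0.97 = 6.9840 transactions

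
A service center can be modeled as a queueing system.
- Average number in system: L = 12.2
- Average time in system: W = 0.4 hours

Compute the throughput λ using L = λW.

Little's Law: L = λW, so λ = L/W
λ = 12.2/0.4 = 30.5000 customers/hour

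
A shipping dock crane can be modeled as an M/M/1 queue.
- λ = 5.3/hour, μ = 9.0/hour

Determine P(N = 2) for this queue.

ρ = λ/μ = 5.3/9.0 = 0.5889
P(n) = (1-ρ)ρⁿ
P(2) = (1-0.5889) × 0.5889^2
P(2) = 0.4111 × 0.3468
P(2) = 0.1426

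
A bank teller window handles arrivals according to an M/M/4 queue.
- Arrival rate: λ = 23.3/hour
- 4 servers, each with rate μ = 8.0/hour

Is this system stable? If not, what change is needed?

Stability requires ρ = λ/(cμ) < 1
ρ = 23.3/(4 × 8.0) = 23.3/32.00 = 0.7281
Since 0.7281 < 1, the system is STABLE.
The servers are busy 72.81% of the time.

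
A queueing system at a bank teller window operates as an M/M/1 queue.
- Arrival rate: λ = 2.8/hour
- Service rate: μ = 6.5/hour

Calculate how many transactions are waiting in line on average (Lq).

ρ = λ/μ = 2.8/6.5 = 0.4308
For M/M/1: Lq = λ²/(μ(μ-λ))
Lq = 7.84/(6.5 × 3.70)
Lq = 0.3260 transactions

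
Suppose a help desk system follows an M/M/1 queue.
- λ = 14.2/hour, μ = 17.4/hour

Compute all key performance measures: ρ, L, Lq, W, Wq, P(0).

Step 1: ρ = λ/μ = 14.2/17.4 = 0.8161
Step 2: L = λ/(μ-λ) = 14.2/3.20 = 4.4375
Step 3: Lq = λ²/(μ(μ-λ)) = 201.64/(17.4×3.20) = 3.6214
Step 4: W = 1/(μ-λ) = 1/3.20 = 0.3125
Step 5: Wq = λ/(μ(μ-λ)) = 14.2/(17.4×3.20) = 0.2550
Step 6: P(0) = 1-ρ = 0.1839
Verify: L = λW = 14.2×0.3125 = 4.4375 ✔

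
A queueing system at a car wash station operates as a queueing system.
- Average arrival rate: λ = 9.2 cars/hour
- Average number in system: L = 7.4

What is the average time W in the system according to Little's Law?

Little's Law: L = λW, so W = L/λ
W = 7.4/9.2 = 0.8043 hours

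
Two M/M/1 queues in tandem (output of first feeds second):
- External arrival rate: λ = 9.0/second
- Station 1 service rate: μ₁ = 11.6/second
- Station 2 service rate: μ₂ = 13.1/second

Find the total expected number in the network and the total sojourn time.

By Jackson's theorem, each station behaves as independent M/M/1.
Station 1: ρ₁ = 9.0/11.6 = 0.7759, L₁ = ρ₁/(1-ρ₁) = λ/(μ₁-λ) = 9.0/2.60 = 3.46154
Station 2: ρ₂ = 9.0/13.1 = 0.6870, L₂ = ρ₂/(1-ρ₂) = λ/(μ₂-λ) = 9.0/4.10 = 2.19512
Total: L = L₁ + L₂ = 3.46154 + 2.19512 = 5.6567
W = L/λ = 5.6567/9.0 = 0.6285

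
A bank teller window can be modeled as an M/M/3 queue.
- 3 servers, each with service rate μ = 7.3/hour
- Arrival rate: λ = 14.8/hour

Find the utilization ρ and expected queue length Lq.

Traffic intensity: ρ = λ/(cμ) = 14.8/(3×7.3) = 0.6758
Since ρ = 0.6758 < 1, system is stable.
Offered load a = λ/μ = cρ = 14.8/7.3 = 2.0274
P₀ = [ Σₙ₌₀^2 aⁿ/n! + a^3/(3!(1-ρ)) ]⁻¹
Σ = a^0/0! + a^1/1! + a^2/2! = 1.0000 + 2.0274 + 2.0552 = 5.0826
a^3/(3!(1-ρ)) = 8.3333/(6 × 0.3242) = 4.2840
P₀ = 1/(5.0826 + 4.2840) = 0.1068
Lq = P₀·a^3·ρ / (3!(1-ρ)²) = 0.106763 × 8.33329 × 0.675799 / (6 × 0.105106) = 0.9534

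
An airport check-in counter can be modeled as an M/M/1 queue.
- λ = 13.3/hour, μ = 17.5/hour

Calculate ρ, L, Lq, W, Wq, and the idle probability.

Step 1: ρ = λ/μ = 13.3/17.5 = 0.7600
Step 2: L = λ/(μ-λ) = 13.3/4.20 = 3.1667
Step 3: Lq = λ²/(μ(μ-λ)) = 176.89/(17.5×4.20) = 2.4067
Step 4: W = 1/(μ-λ) = 1/4.20 = 0.2381
Step 5: Wq = λ/(μ(μ-λ)) = 13.3/(17.5×4.20) = 0.1810
Step 6: P(0) = 1-ρ = 0.2400
Verify: L = λW = 13.3×0.2381 = 3.1667 ✔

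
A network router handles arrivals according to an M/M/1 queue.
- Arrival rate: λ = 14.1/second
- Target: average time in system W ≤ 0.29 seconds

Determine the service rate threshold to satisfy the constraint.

For M/M/1: W = 1/(μ-λ)
Need W ≤ 0.29, so 1/(μ-λ) ≤ 0.29
μ - λ ≥ 1/0.29 = 3.4483
μ ≥ 14.1 + 3.4483 = 17.5483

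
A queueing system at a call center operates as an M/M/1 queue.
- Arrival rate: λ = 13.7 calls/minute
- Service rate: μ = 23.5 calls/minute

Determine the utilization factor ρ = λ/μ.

Server utilization: ρ = λ/μ
ρ = 13.7/23.5 = 0.5830
The server is busy 58.30% of the time.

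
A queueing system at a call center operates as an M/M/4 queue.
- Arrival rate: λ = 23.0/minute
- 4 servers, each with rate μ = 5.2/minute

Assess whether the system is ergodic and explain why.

Stability requires ρ = λ/(cμ) < 1
ρ = 23.0/(4 × 5.2) = 23.0/20.80 = 1.1058
Since 1.1058 ≥ 1, the system is UNSTABLE.
Need c > λ/μ = 23.0/5.2 = 4.42.
Minimum servers needed: c = 5.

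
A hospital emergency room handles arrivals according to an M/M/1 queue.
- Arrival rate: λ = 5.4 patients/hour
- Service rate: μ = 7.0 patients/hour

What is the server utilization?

Server utilization: ρ = λ/μ
ρ = 5.4/7.0 = 0.7714
The server is busy 77.14% of the time.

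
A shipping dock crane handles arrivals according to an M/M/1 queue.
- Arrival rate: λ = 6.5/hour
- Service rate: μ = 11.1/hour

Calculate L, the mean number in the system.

ρ = λ/μ = 6.5/11.1 = 0.5856
For M/M/1: L = λ/(μ-λ)
L = 6.5/(11.1-6.5) = 6.5/4.60
L = 1.4130 containers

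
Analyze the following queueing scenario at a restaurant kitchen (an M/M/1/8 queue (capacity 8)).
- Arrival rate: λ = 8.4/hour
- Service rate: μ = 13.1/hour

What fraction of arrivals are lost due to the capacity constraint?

ρ = λ/μ = 8.4/13.1 = 0.64122
P₀ = (1-ρ)/(1-ρ^(K+1)) = (1-0.64122)/(1-0.64122^9) = 0.3588/0.9817 = 0.3655
P_K = P₀×ρ^K = 0.3655 × 0.64122^8 = 0.3655 × 0.02858 = 0.01045
Blocking probability = 1.04%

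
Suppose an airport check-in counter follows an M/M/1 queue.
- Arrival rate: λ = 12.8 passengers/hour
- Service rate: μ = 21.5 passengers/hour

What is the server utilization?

Server utilization: ρ = λ/μ
ρ = 12.8/21.5 = 0.5953
The server is busy 59.53% of the time.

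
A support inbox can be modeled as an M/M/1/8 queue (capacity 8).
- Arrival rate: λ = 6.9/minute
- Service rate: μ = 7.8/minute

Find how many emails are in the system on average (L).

ρ = λ/μ = 6.9/7.8 = 0.88462
P₀ = (1-ρ)/(1-ρ^(K+1)) = (1-0.88462)/(1-0.88462^9) = 0.1154/0.6683 = 0.1727
P_K = P₀×ρ^K = 0.17266 × 0.88462^8 = 0.17266 × 0.37502 = 0.06475
L = ρ[1 - (K+1)ρ^K + Kρ^(K+1)] / [(1-ρ)(1-ρ^(K+1))]
L = 0.88462 × (1 - 9×0.37502 + 8×0.33175) / ((1 - 0.88462) × (1 - 0.33175)) = 3.1990 emails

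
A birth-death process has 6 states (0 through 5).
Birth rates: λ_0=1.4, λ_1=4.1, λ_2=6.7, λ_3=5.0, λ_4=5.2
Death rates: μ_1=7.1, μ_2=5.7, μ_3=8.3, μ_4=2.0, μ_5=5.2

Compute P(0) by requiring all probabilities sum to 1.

Ratios P(n)/P(0) = (λ₀···λₙ₋₁)/(μ₁···μₙ):
P(1)/P(0) = (1.4)/(7.1) = 0.19718
P(2)/P(0) = (1.4×4.1)/(7.1×5.7) = 0.14183
P(3)/P(0) = (1.4×4.1×6.7)/(7.1×5.7×8.3) = 0.11449
P(4)/P(0) = (1.4×4.1×6.7×5.0)/(7.1×5.7×8.3×2.0) = 0.28623
P(5)/P(0) = (1.4×4.1×6.7×5.0×5.2)/(7.1×5.7×8.3×2.0×5.2) = 0.28623

Normalization: ∑ P(n) = 1
P(0) × (1.0000 + 0.19718 + 0.14183 + 0.11449 + 0.28623 + 0.28623) = 1
P(0) × 2.0260 = 1
P(0) = 1/2.0260 = 0.4936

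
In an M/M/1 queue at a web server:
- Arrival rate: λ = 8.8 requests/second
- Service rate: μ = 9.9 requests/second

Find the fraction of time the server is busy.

Server utilization: ρ = λ/μ
ρ = 8.8/9.9 = 0.8889
The server is busy 88.89% of the time.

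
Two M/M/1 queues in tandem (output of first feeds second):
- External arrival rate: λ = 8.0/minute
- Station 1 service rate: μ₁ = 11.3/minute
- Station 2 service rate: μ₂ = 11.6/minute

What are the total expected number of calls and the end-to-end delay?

By Jackson's theorem, each station behaves as independent M/M/1.
Station 1: ρ₁ = 8.0/11.3 = 0.7080, L₁ = ρ₁/(1-ρ₁) = λ/(μ₁-λ) = 8.0/3.30 = 2.42424
Station 2: ρ₂ = 8.0/11.6 = 0.6897, L₂ = ρ₂/(1-ρ₂) = λ/(μ₂-λ) = 8.0/3.60 = 2.22222
Total: L = L₁ + L₂ = 2.42424 + 2.22222 = 4.6465
W = L/λ = 4.6465/8.0 = 0.5808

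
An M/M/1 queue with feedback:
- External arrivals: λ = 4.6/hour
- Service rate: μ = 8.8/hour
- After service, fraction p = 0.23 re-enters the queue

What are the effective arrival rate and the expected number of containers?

Effective arrival rate: λ_eff = λ/(1-p) = 4.6/(1-0.23) = 4.6/0.77 = 5.97403
ρ = λ_eff/μ = 5.97403/8.8 = 0.67887
L = ρ/(1-ρ) = 0.67887/(1-0.67887) = 2.1140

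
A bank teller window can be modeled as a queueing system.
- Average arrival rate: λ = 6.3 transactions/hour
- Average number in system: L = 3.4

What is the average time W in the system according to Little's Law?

Little's Law: L = λW, so W = L/λ
W = 3.4/6.3 = 0.5397 hours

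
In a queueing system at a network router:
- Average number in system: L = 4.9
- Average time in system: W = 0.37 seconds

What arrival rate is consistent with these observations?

Little's Law: L = λW, so λ = L/W
λ = 4.9/0.37 = 13.2432 packets/second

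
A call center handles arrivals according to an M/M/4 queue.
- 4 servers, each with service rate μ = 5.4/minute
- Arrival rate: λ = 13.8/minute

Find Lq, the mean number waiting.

Traffic intensity: ρ = λ/(cμ) = 13.8/(4×5.4) = 0.6389
Since ρ = 0.6389 < 1, system is stable.
Offered load a = λ/μ = cρ = 13.8/5.4 = 2.5556
P₀ = [ Σₙ₌₀^3 aⁿ/n! + a^4/(4!(1-ρ)) ]⁻¹
Σ = a^0/0! + a^1/1! + a^2/2! + a^3/3! = 1.0000 + 2.5556 + 3.2654 + 2.7817 = 9.6027
a^4/(4!(1-ρ)) = 42.6522/(24 × 0.36111) = 4.9214
P₀ = 1/(9.6027 + 4.9214) = 0.06885
Lq = P₀·a^4·ρ / (4!(1-ρ)²) = 0.06885 × 42.6522 × 0.6389 / (24 × 0.1304) = 0.5995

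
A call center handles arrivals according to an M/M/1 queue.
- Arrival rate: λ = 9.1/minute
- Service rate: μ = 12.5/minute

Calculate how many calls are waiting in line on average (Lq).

ρ = λ/μ = 9.1/12.5 = 0.7280
For M/M/1: Lq = λ²/(μ(μ-λ))
Lq = 82.81/(12.5 × 3.40)
Lq = 1.9485 calls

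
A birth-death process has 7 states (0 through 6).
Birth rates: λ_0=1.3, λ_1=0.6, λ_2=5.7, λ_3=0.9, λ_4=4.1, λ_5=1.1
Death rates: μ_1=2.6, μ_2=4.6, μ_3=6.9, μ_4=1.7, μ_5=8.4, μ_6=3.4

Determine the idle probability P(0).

Ratios P(n)/P(0) = (λ₀···λₙ₋₁)/(μ₁···μₙ):
P(1)/P(0) = (1.3)/(2.6) = 0.5000
P(2)/P(0) = (1.3×0.6)/(2.6×4.6) = 0.06522
P(3)/P(0) = (1.3×0.6×5.7)/(2.6×4.6×6.9) = 0.05388
P(4)/P(0) = (1.3×0.6×5.7×0.9)/(2.6×4.6×6.9×1.7) = 0.02852
P(5)/P(0) = (1.3×0.6×5.7×0.9×4.1)/(2.6×4.6×6.9×1.7×8.4) = 0.01392
P(6)/P(0) = (1.3×0.6×5.7×0.9×4.1×1.1)/(2.6×4.6×6.9×1.7×8.4×3.4) = 0.004504

Normalization: ∑ P(n) = 1
P(0) × (1.0000 + 0.5000 + 0.06522 + 0.05388 + 0.02852 + 0.01392 + 0.004504) = 1
P(0) × 1.6660 = 1
P(0) = 1/1.6660 = 0.6002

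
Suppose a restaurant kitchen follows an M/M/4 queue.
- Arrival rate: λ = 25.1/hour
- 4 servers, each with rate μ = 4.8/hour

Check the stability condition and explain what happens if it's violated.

Stability requires ρ = λ/(cμ) < 1
ρ = 25.1/(4 × 4.8) = 25.1/19.20 = 1.3073
Since 1.3073 ≥ 1, the system is UNSTABLE.
Need c > λ/μ = 25.1/4.8 = 5.23.
Minimum servers needed: c = 6.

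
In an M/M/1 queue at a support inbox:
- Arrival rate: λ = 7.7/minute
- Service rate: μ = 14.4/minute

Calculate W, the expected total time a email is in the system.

First, compute utilization: ρ = λ/μ = 7.7/14.4 = 0.5347
For M/M/1: W = 1/(μ-λ)
W = 1/(14.4-7.7) = 1/6.70
W = 0.1493 minutes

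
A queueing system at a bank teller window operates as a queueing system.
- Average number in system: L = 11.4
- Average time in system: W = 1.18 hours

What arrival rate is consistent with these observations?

Little's Law: L = λW, so λ = L/W
λ = 11.4/1.18 = 9.6610 transactions/hour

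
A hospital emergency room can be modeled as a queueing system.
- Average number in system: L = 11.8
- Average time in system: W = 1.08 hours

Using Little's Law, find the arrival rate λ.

Little's Law: L = λW, so λ = L/W
λ = 11.8/1.08 = 10.9259 patients/hour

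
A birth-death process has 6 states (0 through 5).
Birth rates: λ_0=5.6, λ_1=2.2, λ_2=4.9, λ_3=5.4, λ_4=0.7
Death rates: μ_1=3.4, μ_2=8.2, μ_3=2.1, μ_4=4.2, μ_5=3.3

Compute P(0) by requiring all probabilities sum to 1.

Ratios P(n)/P(0) = (λ₀···λₙ₋₁)/(μ₁···μₙ):
P(1)/P(0) = (5.6)/(3.4) = 1.64706
P(2)/P(0) = (5.6×2.2)/(3.4×8.2) = 0.441894
P(3)/P(0) = (5.6×2.2×4.9)/(3.4×8.2×2.1) = 1.03109
P(4)/P(0) = (5.6×2.2×4.9×5.4)/(3.4×8.2×2.1×4.2) = 1.32568
P(5)/P(0) = (5.6×2.2×4.9×5.4×0.7)/(3.4×8.2×2.1×4.2×3.3) = 0.281205

Normalization: ∑ P(n) = 1
P(0) × (1.00000 + 1.64706 + 0.441894 + 1.03109 + 1.32568 + 0.281205) = 1
P(0) × 5.7269 = 1
P(0) = 1/5.7269 = 0.1746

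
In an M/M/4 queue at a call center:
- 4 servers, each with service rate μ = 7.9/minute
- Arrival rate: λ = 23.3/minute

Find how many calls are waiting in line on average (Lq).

Traffic intensity: ρ = λ/(cμ) = 23.3/(4×7.9) = 0.7373
Since ρ = 0.7373 < 1, system is stable.
Offered load a = λ/μ = cρ = 23.3/7.9 = 2.9494
P₀ = [ Σₙ₌₀^3 aⁿ/n! + a^4/(4!(1-ρ)) ]⁻¹
Σ = a^0/0! + a^1/1! + a^2/2! + a^3/3! = 1.00000 + 2.94937 + 4.34938 + 4.27598 = 12.5747
a^4/(4!(1-ρ)) = 75.6685/(24 × 0.26266) = 12.0036
P₀ = 1/(12.5747 + 12.0036) = 0.04069
Lq = P₀·a^4·ρ / (4!(1-ρ)²) = 0.04069 × 75.6685 × 0.7373 / (24 × 0.06899) = 1.3710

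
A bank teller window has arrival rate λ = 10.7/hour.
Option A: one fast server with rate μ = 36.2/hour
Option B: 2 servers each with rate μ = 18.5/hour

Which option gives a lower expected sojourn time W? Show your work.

Option A: single server μ = 36.2 (M/M/1)
  ρ_A = 10.7/36.2 = 0.2956
  W_A = 1/(μ-λ) = 1/(36.2-10.7) = 1/25.50 = 0.03922

Option B: 2 servers μ = 18.5 (M/M/2)
  ρ_B = λ/(cμ) = 10.7/(2×18.5) = 0.2892
  Offered load a = λ/μ = cρ = 10.7/18.5 = 0.5784
  P₀ = [ Σₙ₌₀^1 aⁿ/n! + a^2/(2!(1-ρ)) ]⁻¹
  Σ = a^0/0! + a^1/1! = 1.0000 + 0.5784 = 1.5784
  a^2/(2!(1-ρ)) = 0.3345/(2 × 0.7108) = 0.2353
  P₀ = 1/(1.5784 + 0.2353) = 0.5514
  Lq = P₀·a^2·ρ / (2!(1-ρ)²) = 0.5514 × 0.3345 × 0.2892 / (2 × 0.5053) = 0.05278
  Wq_B = Lq/λ = 0.052784/10.7 = 0.0049331
  W_B = Wq_B + 1/μ = 0.0049331 + 0.054054 = 0.05899

Since W_A = 0.03922 < W_B = 0.05899, Option A (single fast server) has the shorter time in system.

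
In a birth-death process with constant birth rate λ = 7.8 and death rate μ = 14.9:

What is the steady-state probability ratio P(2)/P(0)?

For constant rates: P(n)/P(0) = (λ/μ)^n
P(2)/P(0) = (7.8/14.9)^2 = 0.52349^2 = 0.2740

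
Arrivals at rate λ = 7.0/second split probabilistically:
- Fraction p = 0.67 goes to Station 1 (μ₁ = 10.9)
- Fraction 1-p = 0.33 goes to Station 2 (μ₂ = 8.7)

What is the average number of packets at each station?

Effective rates: λ₁ = 7.0×0.67 = 4.69, λ₂ = 7.0×0.33 = 2.31
Station 1: ρ₁ = 4.69/10.9 = 0.43028, L₁ = ρ₁/(1-ρ₁) = 0.43028/(1-0.43028) = 0.7552
Station 2: ρ₂ = 2.31/8.7 = 0.2655, L₂ = ρ₂/(1-ρ₂) = 0.2655/(1-0.2655) = 0.3615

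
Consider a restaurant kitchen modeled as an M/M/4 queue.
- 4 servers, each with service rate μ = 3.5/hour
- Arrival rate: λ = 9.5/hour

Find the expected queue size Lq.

Traffic intensity: ρ = λ/(cμ) = 9.5/(4×3.5) = 0.6786
Since ρ = 0.6786 < 1, system is stable.
Offered load a = λ/μ = cρ = 9.5/3.5 = 2.7143
P₀ = [ Σₙ₌₀^3 aⁿ/n! + a^4/(4!(1-ρ)) ]⁻¹
Σ = a^0/0! + a^1/1! + a^2/2! + a^3/3! = 1.0000 + 2.7143 + 3.6837 + 3.3328 = 10.7308
a^4/(4!(1-ρ)) = 54.2778/(24 × 0.32143) = 7.0360
P₀ = 1/(10.7308 + 7.0360) = 0.05628
Lq = P₀·a^4·ρ / (4!(1-ρ)²) = 0.056285 × 54.2778 × 0.67857 / (24 × 0.10332) = 0.8360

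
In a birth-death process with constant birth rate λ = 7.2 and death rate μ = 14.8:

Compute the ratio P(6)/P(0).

For constant rates: P(n)/P(0) = (λ/μ)^n
P(6)/P(0) = (7.2/14.8)^6 = 0.4865^6 = 0.01326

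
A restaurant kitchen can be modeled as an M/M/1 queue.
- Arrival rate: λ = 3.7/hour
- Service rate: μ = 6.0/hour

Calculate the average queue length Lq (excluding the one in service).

ρ = λ/μ = 3.7/6.0 = 0.6167
For M/M/1: Lq = λ²/(μ(μ-λ))
Lq = 13.69/(6.0 × 2.30)
Lq = 0.9920 orders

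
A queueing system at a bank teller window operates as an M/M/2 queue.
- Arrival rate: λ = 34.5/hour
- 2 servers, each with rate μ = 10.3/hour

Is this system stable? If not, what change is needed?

Stability requires ρ = λ/(cμ) < 1
ρ = 34.5/(2 × 10.3) = 34.5/20.60 = 1.6748
Since 1.6748 ≥ 1, the system is UNSTABLE.
Need c > λ/μ = 34.5/10.3 = 3.35.
Minimum servers needed: c = 4.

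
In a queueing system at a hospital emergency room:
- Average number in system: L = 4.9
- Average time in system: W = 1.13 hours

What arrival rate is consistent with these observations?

Little's Law: L = λW, so λ = L/W
λ = 4.9/1.13 = 4.3363 patients/hour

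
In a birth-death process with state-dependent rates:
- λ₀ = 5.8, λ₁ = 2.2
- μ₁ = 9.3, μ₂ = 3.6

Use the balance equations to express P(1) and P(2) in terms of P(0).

Balance equations:
State 0: λ₀P₀ = μ₁P₁ → P₁ = (λ₀/μ₁)P₀ = (5.8/9.3)P₀ = 0.6237P₀
State 1: P₂ = (λ₀λ₁)/(μ₁μ₂)P₀ = (5.8×2.2)/(9.3×3.6)P₀ = 0.3811P₀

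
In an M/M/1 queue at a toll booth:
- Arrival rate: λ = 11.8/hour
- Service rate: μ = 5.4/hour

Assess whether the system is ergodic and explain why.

Stability requires ρ = λ/(cμ) < 1
ρ = 11.8/(1 × 5.4) = 11.8/5.40 = 2.1852
Since 2.1852 ≥ 1, the system is UNSTABLE.
Queue grows without bound. Need μ > λ = 11.8.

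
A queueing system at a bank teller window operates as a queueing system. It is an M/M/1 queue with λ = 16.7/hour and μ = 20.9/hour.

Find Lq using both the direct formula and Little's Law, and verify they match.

Method 1 (direct): Lq = λ²/(μ(μ-λ)) = 278.89/(20.9 × 4.20) = 3.1771

Method 2 (Little's Law):
W = 1/(μ-λ) = 1/4.20 = 0.238095
Wq = W - 1/μ = 0.238095 - 0.0478469 = 0.190248
Lq = λWq = 16.7 × 0.190248 = 3.1771 ✔ (matches Method 1)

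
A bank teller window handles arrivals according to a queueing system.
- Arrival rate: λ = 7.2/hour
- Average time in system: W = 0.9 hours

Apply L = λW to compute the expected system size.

Little's Law: L = λW
L = 7.2 × 0.9 = 6.4800 transactions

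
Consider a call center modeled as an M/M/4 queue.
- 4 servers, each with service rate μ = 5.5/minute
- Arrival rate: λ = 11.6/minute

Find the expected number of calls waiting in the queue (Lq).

Traffic intensity: ρ = λ/(cμ) = 11.6/(4×5.5) = 0.5273
Since ρ = 0.5273 < 1, system is stable.
Offered load a = λ/μ = cρ = 11.6/5.5 = 2.1091
P₀ = [ Σₙ₌₀^3 aⁿ/n! + a^4/(4!(1-ρ)) ]⁻¹
Σ = a^0/0! + a^1/1! + a^2/2! + a^3/3! = 1.00000 + 2.10909 + 2.22413 + 1.56363 = 6.8969
a^4/(4!(1-ρ)) = 19.7871/(24 × 0.472727) = 1.7441
P₀ = 1/(6.8969 + 1.7441) = 0.1157
Lq = P₀·a^4·ρ / (4!(1-ρ)²) = 0.1157 × 19.7871 × 0.5273 / (24 × 0.2235) = 0.2251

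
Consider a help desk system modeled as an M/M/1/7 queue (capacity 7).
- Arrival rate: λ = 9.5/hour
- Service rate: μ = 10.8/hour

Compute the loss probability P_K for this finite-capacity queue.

ρ = λ/μ = 9.5/10.8 = 0.87963
P₀ = (1-ρ)/(1-ρ^(K+1)) = (1-0.87963)/(1-0.87963^8) = 0.12037/0.64157 = 0.1876
P_K = P₀×ρ^K = 0.1876 × 0.87963^7 = 0.1876 × 0.4075 = 0.07645
Blocking probability = 7.64%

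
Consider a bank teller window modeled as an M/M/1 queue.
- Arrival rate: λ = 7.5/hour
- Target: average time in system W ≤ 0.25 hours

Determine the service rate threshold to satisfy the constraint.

For M/M/1: W = 1/(μ-λ)
Need W ≤ 0.25, so 1/(μ-λ) ≤ 0.25
μ - λ ≥ 1/0.25 = 4.0000
μ ≥ 7.5 + 4.0000 = 11.5000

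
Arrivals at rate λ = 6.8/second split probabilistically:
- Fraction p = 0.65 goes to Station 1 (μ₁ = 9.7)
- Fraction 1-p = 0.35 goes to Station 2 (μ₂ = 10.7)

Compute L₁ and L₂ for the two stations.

Effective rates: λ₁ = 6.8×0.65 = 4.42, λ₂ = 6.8×0.35 = 2.38
Station 1: ρ₁ = 4.42/9.7 = 0.45567, L₁ = ρ₁/(1-ρ₁) = 0.45567/(1-0.45567) = 0.8371
Station 2: ρ₂ = 2.38/10.7 = 0.22243, L₂ = ρ₂/(1-ρ₂) = 0.22243/(1-0.22243) = 0.2861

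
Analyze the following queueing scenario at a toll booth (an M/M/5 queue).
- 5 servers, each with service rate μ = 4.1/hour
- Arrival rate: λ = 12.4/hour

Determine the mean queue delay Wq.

Traffic intensity: ρ = λ/(cμ) = 12.4/(5×4.1) = 0.6049
Since ρ = 0.6049 < 1, system is stable.
Offered load a = λ/μ = cρ = 12.4/4.1 = 3.0244
P₀ = [ Σₙ₌₀^4 aⁿ/n! + a^5/(5!(1-ρ)) ]⁻¹
Σ = a^0/0! + a^1/1! + a^2/2! + a^3/3! + a^4/4! = 1.00000 + 3.02439 + 4.57347 + 4.61065 + 3.48610 = 16.6946
a^5/(5!(1-ρ)) = 253.0400/(120 × 0.395122) = 5.3367
P₀ = 1/(16.6946 + 5.3367) = 0.04539
Lq = P₀·a^5·ρ / (5!(1-ρ)²) = 0.045390 × 253.0400 × 0.60488 / (120 × 0.15612) = 0.3708
Wq = Lq/λ = 0.37083/12.4 = 0.02991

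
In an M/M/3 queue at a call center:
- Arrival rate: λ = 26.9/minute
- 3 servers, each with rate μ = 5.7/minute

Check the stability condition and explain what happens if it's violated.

Stability requires ρ = λ/(cμ) < 1
ρ = 26.9/(3 × 5.7) = 26.9/17.10 = 1.5731
Since 1.5731 ≥ 1, the system is UNSTABLE.
Need c > λ/μ = 26.9/5.7 = 4.72.
Minimum servers needed: c = 5.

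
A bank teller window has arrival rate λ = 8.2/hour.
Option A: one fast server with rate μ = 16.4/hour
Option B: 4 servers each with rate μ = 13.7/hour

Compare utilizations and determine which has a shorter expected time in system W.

Option A: single server μ = 16.4 (M/M/1)
  ρ_A = 8.2/16.4 = 0.5000
  W_A = 1/(μ-λ) = 1/(16.4-8.2) = 1/8.20 = 0.1220

Option B: 4 servers μ = 13.7 (M/M/4)
  ρ_B = λ/(cμ) = 8.2/(4×13.7) = 0.1496
  Offered load a = λ/μ = cρ = 8.2/13.7 = 0.5985
  P₀ = [ Σₙ₌₀^3 aⁿ/n! + a^4/(4!(1-ρ)) ]⁻¹
  Σ = a^0/0! + a^1/1! + a^2/2! + a^3/3! = 1.0000 + 0.59854 + 0.17913 + 0.035738 = 1.8134
  a^4/(4!(1-ρ)) = 0.12834/(24 × 0.85036) = 0.006289
  P₀ = 1/(1.8134 + 0.006289) = 0.5495
  Lq = P₀·a^4·ρ / (4!(1-ρ)²) = 0.54954 × 0.12834 × 0.14964 / (24 × 0.72312) = 0.0006081
  Wq_B = Lq/λ = 0.00060812/8.2 = 0.000074161
  W_B = Wq_B + 1/μ = 0.000074161 + 0.072993 = 0.07307

Since W_B = 0.07307 < W_A = 0.1220, Option B (multiple servers) has the shorter time in system.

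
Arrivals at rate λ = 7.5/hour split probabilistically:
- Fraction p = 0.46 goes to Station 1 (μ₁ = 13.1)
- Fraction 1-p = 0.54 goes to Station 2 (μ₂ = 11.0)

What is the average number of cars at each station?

Effective rates: λ₁ = 7.5×0.46 = 3.45, λ₂ = 7.5×0.54 = 4.05
Station 1: ρ₁ = 3.45/13.1 = 0.26336, L₁ = ρ₁/(1-ρ₁) = 0.26336/(1-0.26336) = 0.3575
Station 2: ρ₂ = 4.05/11.0 = 0.36818, L₂ = ρ₂/(1-ρ₂) = 0.36818/(1-0.36818) = 0.5827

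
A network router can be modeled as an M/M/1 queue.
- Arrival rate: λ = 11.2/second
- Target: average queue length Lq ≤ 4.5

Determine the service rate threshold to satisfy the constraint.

For M/M/1: Lq = λ²/(μ(μ-λ))
Need Lq ≤ 4.5, i.e. μ(μ-λ) ≥ λ²/4.5
μ² - 11.2μ - 125.44/4.5 ≥ 0  →  μ² - 11.2μ - 27.87556 ≥ 0
Quadratic formula (positive root): μ = [λ + √(λ² + 4×27.87556)]/2
Discriminant: 125.44 + 4×27.87556 = 236.9422, √236.9422 = 15.3929
μ ≥ (11.2 + 15.3929)/2 = 13.2965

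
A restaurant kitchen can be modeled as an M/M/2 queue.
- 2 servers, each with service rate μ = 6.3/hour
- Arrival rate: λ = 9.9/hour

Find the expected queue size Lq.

Traffic intensity: ρ = λ/(cμ) = 9.9/(2×6.3) = 0.7857
Since ρ = 0.7857 < 1, system is stable.
Offered load a = λ/μ = cρ = 9.9/6.3 = 1.5714
P₀ = [ Σₙ₌₀^1 aⁿ/n! + a^2/(2!(1-ρ)) ]⁻¹
Σ = a^0/0! + a^1/1! = 1.0000 + 1.5714 = 2.5714
a^2/(2!(1-ρ)) = 2.46939/(2 × 0.214286) = 5.7619
P₀ = 1/(2.5714 + 5.7619) = 0.1200
Lq = P₀·a^2·ρ / (2!(1-ρ)²) = 0.120000 × 2.46939 × 0.785714 / (2 × 0.0459184) = 2.5352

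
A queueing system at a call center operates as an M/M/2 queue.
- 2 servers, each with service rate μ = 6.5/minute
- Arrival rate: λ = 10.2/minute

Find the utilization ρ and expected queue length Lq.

Traffic intensity: ρ = λ/(cμ) = 10.2/(2×6.5) = 0.7846
Since ρ = 0.7846 < 1, system is stable.
Offered load a = λ/μ = cρ = 10.2/6.5 = 1.5692
P₀ = [ Σₙ₌₀^1 aⁿ/n! + a^2/(2!(1-ρ)) ]⁻¹
Σ = a^0/0! + a^1/1! = 1.0000 + 1.5692 = 2.5692
a^2/(2!(1-ρ)) = 2.46249/(2 × 0.215385) = 5.7165
P₀ = 1/(2.5692 + 5.7165) = 0.1207
Lq = P₀·a^2·ρ / (2!(1-ρ)²) = 0.12069 × 2.4625 × 0.78462 / (2 × 0.046391) = 2.5133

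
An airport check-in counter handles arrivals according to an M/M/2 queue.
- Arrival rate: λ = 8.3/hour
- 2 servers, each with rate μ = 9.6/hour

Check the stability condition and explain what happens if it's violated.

Stability requires ρ = λ/(cμ) < 1
ρ = 8.3/(2 × 9.6) = 8.3/19.20 = 0.4323
Since 0.4323 < 1, the system is STABLE.
The servers are busy 43.23% of the time.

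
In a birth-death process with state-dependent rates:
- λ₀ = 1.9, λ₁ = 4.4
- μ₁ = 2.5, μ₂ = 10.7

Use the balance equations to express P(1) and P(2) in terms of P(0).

Balance equations:
State 0: λ₀P₀ = μ₁P₁ → P₁ = (λ₀/μ₁)P₀ = (1.9/2.5)P₀ = 0.7600P₀
State 1: P₂ = (λ₀λ₁)/(μ₁μ₂)P₀ = (1.9×4.4)/(2.5×10.7)P₀ = 0.3125P₀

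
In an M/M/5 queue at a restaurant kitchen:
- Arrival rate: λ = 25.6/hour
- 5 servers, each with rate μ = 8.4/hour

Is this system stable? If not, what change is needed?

Stability requires ρ = λ/(cμ) < 1
ρ = 25.6/(5 × 8.4) = 25.6/42.00 = 0.6095
Since 0.6095 < 1, the system is STABLE.
The servers are busy 60.95% of the time.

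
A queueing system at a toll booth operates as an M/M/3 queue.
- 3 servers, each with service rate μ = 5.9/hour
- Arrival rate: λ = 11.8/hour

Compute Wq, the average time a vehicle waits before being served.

Traffic intensity: ρ = λ/(cμ) = 11.8/(3×5.9) = 0.6667
Since ρ = 0.6667 < 1, system is stable.
Offered load a = λ/μ = cρ = 11.8/5.9 = 2.0000
P₀ = [ Σₙ₌₀^2 aⁿ/n! + a^3/(3!(1-ρ)) ]⁻¹
Σ = a^0/0! + a^1/1! + a^2/2! = 1.0000 + 2.0000 + 2.0000 = 5.0000
a^3/(3!(1-ρ)) = 8.0000/(6 × 0.33333) = 4.0000
P₀ = 1/(5.0000 + 4.0000) = 0.1111
Lq = P₀·a^3·ρ / (3!(1-ρ)²) = 0.1111 × 8.0000 × 0.6667 / (6 × 0.1111) = 0.8889
Wq = Lq/λ = 0.8889/11.8 = 0.07533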